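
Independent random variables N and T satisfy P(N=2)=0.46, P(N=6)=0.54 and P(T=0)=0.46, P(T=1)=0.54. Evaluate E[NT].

E[NT] = Σ_n Σ_t nt · P(N=n)P(T=t)
 = 0·0.2116 + 2·0.2484 + 0·0.2484 + 6·0.2916
 = 0 + 0.4968 + 0 + 1.7496
 = 2.2464

2.2464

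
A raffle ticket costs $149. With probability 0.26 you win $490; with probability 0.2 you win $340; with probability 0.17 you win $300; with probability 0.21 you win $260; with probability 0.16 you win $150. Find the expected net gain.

E[payout] = 490·0.26 + 340·0.2 + 300·0.17 + 260·0.21 + 150·0.16
 = 127.4 + 68 + 51 + 54.6 + 24
 = 325
Net = 325 - 149 = 176

176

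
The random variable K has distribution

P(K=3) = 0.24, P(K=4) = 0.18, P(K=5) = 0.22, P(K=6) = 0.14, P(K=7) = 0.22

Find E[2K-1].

E[2K-1] = Σ (2k-1)·P(K=k)
 = 5·0.24 + 7·0.18 + 9·0.22 + 11·0.14 + 13·0.22
 = 1.2 + 1.26 + 1.98 + 1.54 + 2.86
 = 8.84

8.84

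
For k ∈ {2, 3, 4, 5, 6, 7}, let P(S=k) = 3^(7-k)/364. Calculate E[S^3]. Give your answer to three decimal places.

21.909

E[S^3] = Σ s^3·P(S=s)
 = 8·243/364 + 27·81/364 + 64·27/364 + 125·9/364 + 216·3/364 + 343·1/364
 = 486/91 + 2187/364 + 432/91 + 1125/364 + 162/91 + 49/52
 = 7975/364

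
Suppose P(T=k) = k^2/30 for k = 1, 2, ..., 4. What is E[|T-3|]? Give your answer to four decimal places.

0.7333

E[|T-3|] = Σ |t-3|·P(T=t)
 = 2·1/30 + 1·2/15 + 0·3/10 + 1·8/15
 = 1/15 + 2/15 + 0 + 8/15
 = 11/15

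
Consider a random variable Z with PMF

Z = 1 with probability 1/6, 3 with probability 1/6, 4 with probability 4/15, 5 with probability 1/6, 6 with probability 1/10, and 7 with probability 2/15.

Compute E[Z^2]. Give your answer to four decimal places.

E[Z^2] = Σ z^2·P(Z=z)
 = 1·1/6 + 9·1/6 + 16·4/15 + 25·1/6 + 36·1/10 + 49·2/15
 = 1/6 + 3/2 + 64/15 + 25/6 + 18/5 + 98/15
 = 607/30

20.2333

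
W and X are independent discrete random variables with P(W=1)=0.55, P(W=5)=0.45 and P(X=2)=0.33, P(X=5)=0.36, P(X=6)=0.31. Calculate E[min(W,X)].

2.3545

E[min(W,X)] = Σ_w Σ_x min(w,x) · P(W=w)P(X=x)
 = 1·0.1815 + 1·0.198 + 1·0.1705 + 2·0.1485 + 5·0.162 + 5·0.1395
 = 0.1815 + 0.198 + 0.1705 + 0.297 + 0.81 + 0.6975
 = 2.3545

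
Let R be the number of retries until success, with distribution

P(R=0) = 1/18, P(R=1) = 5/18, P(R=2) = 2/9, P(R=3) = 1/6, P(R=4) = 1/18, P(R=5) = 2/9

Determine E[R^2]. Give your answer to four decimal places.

E[R^2] = Σ r^2·P(R=r)
 = 0·1/18 + 1·5/18 + 4·2/9 + 9·1/6 + 16·1/18 + 25·2/9
 = 0 + 5/18 + 8/9 + 3/2 + 8/9 + 50/9
 = 82/9

9.1111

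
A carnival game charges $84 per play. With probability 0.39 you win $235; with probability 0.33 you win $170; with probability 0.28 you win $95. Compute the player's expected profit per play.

E[payout] = 235·0.39 + 170·0.33 + 95·0.28
 = 91.65 + 56.1 + 26.6
 = 174.35
Net = 174.35 - 84 = 90.35

90.35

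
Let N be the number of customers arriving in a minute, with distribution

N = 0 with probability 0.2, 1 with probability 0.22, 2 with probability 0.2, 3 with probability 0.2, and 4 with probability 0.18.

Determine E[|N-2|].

E[|N-2|] = Σ |n-2|·P(N=n)
 = 2·0.2 + 1·0.22 + 0·0.2 + 1·0.2 + 2·0.18
 = 0.4 + 0.22 + 0 + 0.2 + 0.36
 = 1.18

1.18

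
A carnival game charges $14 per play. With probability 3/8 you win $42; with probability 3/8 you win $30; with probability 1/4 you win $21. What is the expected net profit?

E[payout] = 42·3/8 + 30·3/8 + 21·1/4
 = 63/4 + 45/4 + 21/4
 = 129/4
Net = 129/4 - 14 = 73/4

18.25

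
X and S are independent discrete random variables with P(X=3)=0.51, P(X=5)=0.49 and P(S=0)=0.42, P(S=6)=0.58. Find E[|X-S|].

E[|X-S|] = Σ_x Σ_s |x-s| · P(X=x)P(S=s)
 = 3·0.2142 + 3·0.2958 + 5·0.2058 + 1·0.2842
 = 0.6426 + 0.8874 + 1.029 + 0.2842
 = 2.8432

2.8432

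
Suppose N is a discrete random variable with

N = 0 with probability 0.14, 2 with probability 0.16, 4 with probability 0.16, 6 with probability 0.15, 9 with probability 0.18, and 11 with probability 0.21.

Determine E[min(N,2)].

E[min(N,2)] = Σ min(n,2)·P(N=n)
 = 0·0.14 + 2·0.16 + 2·0.16 + 2·0.15 + 2·0.18 + 2·0.21
 = 0 + 0.32 + 0.32 + 0.3 + 0.36 + 0.42
 = 1.72

1.72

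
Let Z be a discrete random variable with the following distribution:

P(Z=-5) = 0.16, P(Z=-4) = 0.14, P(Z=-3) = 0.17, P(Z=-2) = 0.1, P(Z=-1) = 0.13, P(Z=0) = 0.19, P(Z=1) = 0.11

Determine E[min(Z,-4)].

E[min(Z,-4)] = Σ min(z,-4)·P(Z=z)
 = (-5)·0.16 + (-4)·0.14 + (-4)·0.17 + (-4)·0.1 + (-4)·0.13 + (-4)·0.19 + (-4)·0.11
 = (-0.8) + (-0.56) + (-0.68) + (-0.4) + (-0.52) + (-0.76) + (-0.44)
 = -4.16

-4.16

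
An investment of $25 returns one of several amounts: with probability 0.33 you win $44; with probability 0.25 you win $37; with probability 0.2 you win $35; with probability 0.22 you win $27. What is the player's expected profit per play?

E[payout] = 44·0.33 + 37·0.25 + 35·0.2 + 27·0.22
 = 14.52 + 9.25 + 7 + 5.94
 = 36.71
Net = 36.71 - 25 = 11.71

11.71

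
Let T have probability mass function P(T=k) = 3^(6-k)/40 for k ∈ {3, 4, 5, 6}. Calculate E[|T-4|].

E[|T-4|] = Σ |t-4|·P(T=t)
 = 1·27/40 + 0·9/40 + 1·3/40 + 2·1/40
 = 27/40 + 0 + 3/40 + 1/20
 = 4/5

0.8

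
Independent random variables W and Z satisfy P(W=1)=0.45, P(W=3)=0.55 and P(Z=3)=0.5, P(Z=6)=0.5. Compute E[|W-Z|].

2.4

E[|W-Z|] = Σ_w Σ_z |w-z| · P(W=w)P(Z=z)
 = 2·0.225 + 5·0.225 + 0·0.275 + 3·0.275
 = 0.45 + 1.125 + 0 + 0.825
 = 2.4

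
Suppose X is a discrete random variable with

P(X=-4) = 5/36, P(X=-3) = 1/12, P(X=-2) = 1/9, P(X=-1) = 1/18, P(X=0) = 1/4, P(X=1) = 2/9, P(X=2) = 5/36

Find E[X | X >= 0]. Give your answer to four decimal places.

0.8182

P(X >= 0) = 1/4 + 2/9 + 5/36 = 11/18.
E[X | X >= 0] = [0·1/4 + 1·2/9 + 2·5/36] / (11/18)
 = 1/2 / (11/18)
 = 9/11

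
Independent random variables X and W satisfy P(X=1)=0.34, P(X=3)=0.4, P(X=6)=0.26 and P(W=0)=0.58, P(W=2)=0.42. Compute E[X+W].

3.94

E[X+W] = Σ_x Σ_w (x+w) · P(X=x)P(W=w)
 = 1·0.1972 + 3·0.1428 + 3·0.232 + 5·0.168 + 6·0.1508 + 8·0.1092
 = 0.1972 + 0.4284 + 0.696 + 0.84 + 0.9048 + 0.8736
 = 3.94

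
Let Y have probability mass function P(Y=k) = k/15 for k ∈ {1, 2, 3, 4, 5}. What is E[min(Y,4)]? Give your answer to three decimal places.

E[min(Y,4)] = Σ min(y,4)·P(Y=y)
 = 1·1/15 + 2·2/15 + 3·1/5 + 4·4/15 + 4·1/3
 = 1/15 + 4/15 + 3/5 + 16/15 + 4/3
 = 10/3

3.333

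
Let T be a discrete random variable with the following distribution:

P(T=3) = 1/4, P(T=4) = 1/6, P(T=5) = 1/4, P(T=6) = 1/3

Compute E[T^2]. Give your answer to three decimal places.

23.167

E[T^2] = Σ t^2·P(T=t)
 = 9·1/4 + 16·1/6 + 25·1/4 + 36·1/3
 = 9/4 + 8/3 + 25/4 + 12
 = 139/6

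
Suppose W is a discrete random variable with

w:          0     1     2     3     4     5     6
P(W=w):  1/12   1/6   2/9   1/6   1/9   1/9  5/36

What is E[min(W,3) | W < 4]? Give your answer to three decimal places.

P(W < 4) = 1/12 + 1/6 + 2/9 + 1/6 = 23/36.
E[min(W,3) | W < 4] = [0·1/12 + 1·1/6 + 2·2/9 + 3·1/6] / (23/36)
 = 10/9 / (23/36)
 = 40/23

1.739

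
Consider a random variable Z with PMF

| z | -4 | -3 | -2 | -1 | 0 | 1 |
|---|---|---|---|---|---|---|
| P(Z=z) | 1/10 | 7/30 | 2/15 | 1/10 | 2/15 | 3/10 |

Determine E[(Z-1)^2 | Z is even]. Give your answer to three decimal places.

P(Z is even) = 1/10 + 2/15 + 2/15 = 11/30.
E[(Z-1)^2 | Z is even] = [25·1/10 + 9·2/15 + 1·2/15] / (11/30)
 = 23/6 / (11/30)
 = 115/11

10.455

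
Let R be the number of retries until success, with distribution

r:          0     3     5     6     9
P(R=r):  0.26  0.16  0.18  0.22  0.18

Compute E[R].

4.32

E[R] = Σ r·P(R=r)
 = 0·0.26 + 3·0.16 + 5·0.18 + 6·0.22 + 9·0.18
 = 0 + 0.48 + 0.9 + 1.32 + 1.62
 = 4.32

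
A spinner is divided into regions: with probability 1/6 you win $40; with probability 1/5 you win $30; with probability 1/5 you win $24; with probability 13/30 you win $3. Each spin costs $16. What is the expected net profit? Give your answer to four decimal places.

2.7667

E[payout] = 40·1/6 + 30·1/5 + 24·1/5 + 3·13/30
 = 20/3 + 6 + 24/5 + 13/10
 = 563/30
Net = 563/30 - 16 = 83/30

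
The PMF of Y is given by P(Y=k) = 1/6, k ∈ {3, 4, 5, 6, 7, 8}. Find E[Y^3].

E[Y^3] = Σ y^3·P(Y=y)
 = 27·1/6 + 64·1/6 + 125·1/6 + 216·1/6 + 343·1/6 + 512·1/6
 = 9/2 + 32/3 + 125/6 + 36 + 343/6 + 256/3
 = 429/2

214.5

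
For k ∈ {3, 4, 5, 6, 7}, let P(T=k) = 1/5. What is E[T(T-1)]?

22

E[T(T-1)] = Σ t(t-1)·P(T=t)
 = 6·1/5 + 12·1/5 + 20·1/5 + 30·1/5 + 42·1/5
 = 6/5 + 12/5 + 4 + 6 + 42/5
 = 22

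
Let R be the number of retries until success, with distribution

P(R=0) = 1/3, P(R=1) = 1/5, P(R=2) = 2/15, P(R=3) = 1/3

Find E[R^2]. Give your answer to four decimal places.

3.7333

E[R^2] = Σ r^2·P(R=r)
 = 0·1/3 + 1·1/5 + 4·2/15 + 9·1/3
 = 0 + 1/5 + 8/15 + 3
 = 56/15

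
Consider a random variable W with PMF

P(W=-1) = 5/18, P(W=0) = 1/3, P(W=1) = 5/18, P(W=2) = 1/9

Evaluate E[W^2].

E[W^2] = Σ w^2·P(W=w)
 = 1·5/18 + 0·1/3 + 1·5/18 + 4·1/9
 = 5/18 + 0 + 5/18 + 4/9
 = 1

1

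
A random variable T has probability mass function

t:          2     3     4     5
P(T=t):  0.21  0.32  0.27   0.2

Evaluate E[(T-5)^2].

E[(T-5)^2] = Σ (t-5)^2·P(T=t)
 = 9·0.21 + 4·0.32 + 1·0.27 + 0·0.2
 = 1.89 + 1.28 + 0.27 + 0
 = 3.44

3.44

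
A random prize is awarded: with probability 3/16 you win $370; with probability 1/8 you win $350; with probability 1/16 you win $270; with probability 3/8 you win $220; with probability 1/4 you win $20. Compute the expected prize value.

E[payout] = 370·3/16 + 350·1/8 + 270·1/16 + 220·3/8 + 20·1/4
 = 555/8 + 175/4 + 135/8 + 165/2 + 5
 = 435/2

217.5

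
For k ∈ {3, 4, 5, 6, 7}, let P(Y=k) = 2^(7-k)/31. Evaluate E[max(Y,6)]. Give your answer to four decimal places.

6.0323

E[max(Y,6)] = Σ max(y,6)·P(Y=y)
 = 6·16/31 + 6·8/31 + 6·4/31 + 6·2/31 + 7·1/31
 = 96/31 + 48/31 + 24/31 + 12/31 + 7/31
 = 187/31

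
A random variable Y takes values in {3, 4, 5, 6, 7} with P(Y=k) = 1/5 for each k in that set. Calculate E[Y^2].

27

E[Y^2] = Σ y^2·P(Y=y)
 = 9·1/5 + 16·1/5 + 25·1/5 + 36·1/5 + 49·1/5
 = 9/5 + 16/5 + 5 + 36/5 + 49/5
 = 27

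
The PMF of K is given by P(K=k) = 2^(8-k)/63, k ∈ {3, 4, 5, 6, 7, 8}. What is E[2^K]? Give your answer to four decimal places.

E[2^K] = Σ 2^k·P(K=k)
 = 8·32/63 + 16·16/63 + 32·8/63 + 64·4/63 + 128·2/63 + 256·1/63
 = 256/63 + 256/63 + 256/63 + 256/63 + 256/63 + 256/63
 = 512/21

24.3810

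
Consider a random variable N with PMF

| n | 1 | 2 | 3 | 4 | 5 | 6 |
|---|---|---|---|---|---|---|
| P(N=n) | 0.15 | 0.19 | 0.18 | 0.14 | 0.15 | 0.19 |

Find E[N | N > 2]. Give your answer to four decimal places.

4.5303

P(N > 2) = 0.18 + 0.14 + 0.15 + 0.19 = 0.66.
E[N | N > 2] = [3·0.18 + 4·0.14 + 5·0.15 + 6·0.19] / 0.66
 = 2.99 / 0.66
 = 299/66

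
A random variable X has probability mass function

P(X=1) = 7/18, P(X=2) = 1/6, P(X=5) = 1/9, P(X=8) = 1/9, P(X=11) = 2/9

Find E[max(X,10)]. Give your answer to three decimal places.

10.222

E[max(X,10)] = Σ max(x,10)·P(X=x)
 = 10·7/18 + 10·1/6 + 10·1/9 + 10·1/9 + 11·2/9
 = 35/9 + 5/3 + 10/9 + 10/9 + 22/9
 = 92/9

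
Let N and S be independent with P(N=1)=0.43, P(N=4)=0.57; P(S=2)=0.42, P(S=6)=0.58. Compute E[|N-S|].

E[|N-S|] = Σ_n Σ_s |n-s| · P(N=n)P(S=s)
 = 1·0.1806 + 5·0.2494 + 2·0.2394 + 2·0.3306
 = 0.1806 + 1.247 + 0.4788 + 0.6612
 = 2.5676

2.5676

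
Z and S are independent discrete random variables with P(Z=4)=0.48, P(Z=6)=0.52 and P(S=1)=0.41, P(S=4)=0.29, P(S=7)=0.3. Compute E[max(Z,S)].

E[max(Z,S)] = Σ_z Σ_s max(z,s) · P(Z=z)P(S=s)
 = 4·0.1968 + 4·0.1392 + 7·0.144 + 6·0.2132 + 6·0.1508 + 7·0.156
 = 0.7872 + 0.5568 + 1.008 + 1.2792 + 0.9048 + 1.092
 = 5.628

5.628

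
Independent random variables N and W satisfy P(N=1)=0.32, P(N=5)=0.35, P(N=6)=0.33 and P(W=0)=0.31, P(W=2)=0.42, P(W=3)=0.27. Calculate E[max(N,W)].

4.3572

E[max(N,W)] = Σ_n Σ_w max(n,w) · P(N=n)P(W=w)
 = 1·0.0992 + 2·0.1344 + 3·0.0864 + 5·0.1085 + 5·0.147 + 5·0.0945 + 6·0.1023 + 6·0.1386 + 6·0.0891
 = 0.0992 + 0.2688 + 0.2592 + 0.5425 + 0.735 + 0.4725 + 0.6138 + 0.8316 + 0.5346
 = 4.3572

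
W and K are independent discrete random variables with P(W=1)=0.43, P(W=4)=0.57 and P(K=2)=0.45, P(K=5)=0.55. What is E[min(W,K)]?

2.197

E[min(W,K)] = Σ_w Σ_k min(w,k) · P(W=w)P(K=k)
 = 1·0.1935 + 1·0.2365 + 2·0.2565 + 4·0.3135
 = 0.1935 + 0.2365 + 0.513 + 1.254
 = 2.197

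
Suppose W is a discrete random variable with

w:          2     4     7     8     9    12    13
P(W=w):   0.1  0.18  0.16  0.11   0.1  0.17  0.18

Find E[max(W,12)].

12.18

E[max(W,12)] = Σ max(w,12)·P(W=w)
 = 12·0.1 + 12·0.18 + 12·0.16 + 12·0.11 + 12·0.1 + 12·0.17 + 13·0.18
 = 1.2 + 2.16 + 1.92 + 1.32 + 1.2 + 2.04 + 2.34
 = 12.18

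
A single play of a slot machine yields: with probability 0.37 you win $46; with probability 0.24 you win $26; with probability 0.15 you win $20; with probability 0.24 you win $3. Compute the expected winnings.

E[payout] = 46·0.37 + 26·0.24 + 20·0.15 + 3·0.24
 = 17.02 + 6.24 + 3 + 0.72
 = 26.98

26.98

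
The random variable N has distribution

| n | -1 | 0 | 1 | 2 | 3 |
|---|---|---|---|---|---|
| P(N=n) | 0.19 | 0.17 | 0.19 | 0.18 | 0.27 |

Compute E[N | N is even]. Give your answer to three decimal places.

P(N is even) = 0.17 + 0.18 = 0.35.
E[N | N is even] = [0·0.17 + 2·0.18] / 0.35
 = 0.36 / 0.35
 = 36/35

1.029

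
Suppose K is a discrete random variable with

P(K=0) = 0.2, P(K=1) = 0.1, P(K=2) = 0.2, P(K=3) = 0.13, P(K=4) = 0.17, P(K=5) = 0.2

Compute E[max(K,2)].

E[max(K,2)] = Σ max(k,2)·P(K=k)
 = 2·0.2 + 2·0.1 + 2·0.2 + 3·0.13 + 4·0.17 + 5·0.2
 = 0.4 + 0.2 + 0.4 + 0.39 + 0.68 + 1
 = 3.07

3.07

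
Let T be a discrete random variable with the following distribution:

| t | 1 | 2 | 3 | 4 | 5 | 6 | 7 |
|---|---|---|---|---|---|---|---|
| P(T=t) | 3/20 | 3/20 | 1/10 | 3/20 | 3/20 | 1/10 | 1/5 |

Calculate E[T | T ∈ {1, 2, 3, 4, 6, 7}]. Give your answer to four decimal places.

3.9412

P(T ∈ {1, 2, 3, 4, 6, 7}) = 3/20 + 3/20 + 1/10 + 3/20 + 1/10 + 1/5 = 17/20.
E[T | T ∈ {1, 2, 3, 4, 6, 7}] = [1·3/20 + 2·3/20 + 3·1/10 + 4·3/20 + 6·1/10 + 7·1/5] / (17/20)
 = 67/20 / (17/20)
 = 67/17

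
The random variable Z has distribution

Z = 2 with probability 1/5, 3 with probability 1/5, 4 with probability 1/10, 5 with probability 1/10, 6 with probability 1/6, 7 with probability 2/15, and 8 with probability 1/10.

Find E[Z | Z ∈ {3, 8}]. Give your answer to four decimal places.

4.6667

P(Z ∈ {3, 8}) = 1/5 + 1/10 = 3/10.
E[Z | Z ∈ {3, 8}] = [3·1/5 + 8·1/10] / (3/10)
 = 7/5 / (3/10)
 = 14/3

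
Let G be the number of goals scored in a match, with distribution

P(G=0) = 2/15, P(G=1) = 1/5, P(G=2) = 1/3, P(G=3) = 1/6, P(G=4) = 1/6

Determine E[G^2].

E[G^2] = Σ g^2·P(G=g)
 = 0·2/15 + 1·1/5 + 4·1/3 + 9·1/6 + 16·1/6
 = 0 + 1/5 + 4/3 + 3/2 + 8/3
 = 57/10

5.7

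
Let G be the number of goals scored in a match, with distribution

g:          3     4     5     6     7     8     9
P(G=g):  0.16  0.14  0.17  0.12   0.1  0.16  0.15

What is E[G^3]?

E[G^3] = Σ g^3·P(G=g)
 = 27·0.16 + 64·0.14 + 125·0.17 + 216·0.12 + 343·0.1 + 512·0.16 + 729·0.15
 = 4.32 + 8.96 + 21.25 + 25.92 + 34.3 + 81.92 + 109.35
 = 286.02

286.02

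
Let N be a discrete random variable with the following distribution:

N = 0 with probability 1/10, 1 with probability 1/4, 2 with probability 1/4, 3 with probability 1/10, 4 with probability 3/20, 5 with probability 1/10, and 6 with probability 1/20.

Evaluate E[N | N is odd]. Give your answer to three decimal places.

P(N is odd) = 1/4 + 1/10 + 1/10 = 9/20.
E[N | N is odd] = [1·1/4 + 3·1/10 + 5·1/10] / (9/20)
 = 21/20 / (9/20)
 = 7/3

2.333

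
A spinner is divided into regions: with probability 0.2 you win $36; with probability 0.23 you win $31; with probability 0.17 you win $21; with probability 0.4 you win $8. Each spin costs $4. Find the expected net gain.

E[payout] = 36·0.2 + 31·0.23 + 21·0.17 + 8·0.4
 = 7.2 + 7.13 + 3.57 + 3.2
 = 21.1
Net = 21.1 - 4 = 17.1

17.1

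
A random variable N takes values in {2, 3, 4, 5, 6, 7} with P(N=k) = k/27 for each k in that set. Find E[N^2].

E[N^2] = Σ n^2·P(N=n)
 = 4·2/27 + 9·1/9 + 16·4/27 + 25·5/27 + 36·2/9 + 49·7/27
 = 8/27 + 1 + 64/27 + 125/27 + 8 + 343/27
 = 29

29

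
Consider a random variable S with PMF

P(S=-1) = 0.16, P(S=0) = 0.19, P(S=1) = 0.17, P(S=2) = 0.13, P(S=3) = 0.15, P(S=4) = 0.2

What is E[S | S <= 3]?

0.9

P(S <= 3) = 0.16 + 0.19 + 0.17 + 0.13 + 0.15 = 0.8.
E[S | S <= 3] = [(-1)·0.16 + 0·0.19 + 1·0.17 + 2·0.13 + 3·0.15] / 0.8
 = 0.72 / 0.8
 = 9/10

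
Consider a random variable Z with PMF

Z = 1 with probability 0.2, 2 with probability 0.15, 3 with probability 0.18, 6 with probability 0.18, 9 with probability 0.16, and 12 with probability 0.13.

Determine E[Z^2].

40.58

E[Z^2] = Σ z^2·P(Z=z)
 = 1·0.2 + 4·0.15 + 9·0.18 + 36·0.18 + 81·0.16 + 144·0.13
 = 0.2 + 0.6 + 1.62 + 6.48 + 12.96 + 18.72
 = 40.58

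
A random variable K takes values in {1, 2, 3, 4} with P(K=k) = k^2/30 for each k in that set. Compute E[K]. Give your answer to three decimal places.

E[K] = Σ k·P(K=k)
 = 1·1/30 + 2·2/15 + 3·3/10 + 4·8/15
 = 1/30 + 4/15 + 9/10 + 32/15
 = 10/3

3.333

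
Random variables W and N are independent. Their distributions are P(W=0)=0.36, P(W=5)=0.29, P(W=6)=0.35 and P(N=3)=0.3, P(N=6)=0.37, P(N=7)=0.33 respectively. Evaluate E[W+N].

8.98

E[W+N] = Σ_w Σ_n (w+n) · P(W=w)P(N=n)
 = 3·0.108 + 6·0.1332 + 7·0.1188 + 8·0.087 + 11·0.1073 + 12·0.0957 + 9·0.105 + 12·0.1295 + 13·0.1155
 = 0.324 + 0.7992 + 0.8316 + 0.696 + 1.1803 + 1.1484 + 0.945 + 1.554 + 1.5015
 = 8.98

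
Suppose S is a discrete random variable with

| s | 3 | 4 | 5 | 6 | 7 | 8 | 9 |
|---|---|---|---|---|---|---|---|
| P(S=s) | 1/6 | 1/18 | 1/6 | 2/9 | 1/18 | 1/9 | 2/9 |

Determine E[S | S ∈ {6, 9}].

7.5

P(S ∈ {6, 9}) = 2/9 + 2/9 = 4/9.
E[S | S ∈ {6, 9}] = [6·2/9 + 9·2/9] / (4/9)
 = 10/3 / (4/9)
 = 15/2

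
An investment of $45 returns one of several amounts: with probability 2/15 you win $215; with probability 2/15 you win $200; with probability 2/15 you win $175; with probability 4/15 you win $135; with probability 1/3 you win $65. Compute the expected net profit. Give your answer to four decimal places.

E[payout] = 215·2/15 + 200·2/15 + 175·2/15 + 135·4/15 + 65·1/3
 = 86/3 + 80/3 + 70/3 + 36 + 65/3
 = 409/3
Net = 409/3 - 45 = 274/3

91.3333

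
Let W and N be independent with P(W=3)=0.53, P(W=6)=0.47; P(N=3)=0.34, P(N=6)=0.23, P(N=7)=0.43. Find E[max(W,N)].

E[max(W,N)] = Σ_w Σ_n max(w,n) · P(W=w)P(N=n)
 = 3·0.1802 + 6·0.1219 + 7·0.2279 + 6·0.1598 + 6·0.1081 + 7·0.2021
 = 0.5406 + 0.7314 + 1.5953 + 0.9588 + 0.6486 + 1.4147
 = 5.8894

5.8894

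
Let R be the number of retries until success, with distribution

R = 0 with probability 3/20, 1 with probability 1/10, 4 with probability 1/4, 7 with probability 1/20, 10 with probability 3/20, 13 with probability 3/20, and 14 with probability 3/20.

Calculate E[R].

E[R] = Σ r·P(R=r)
 = 0·3/20 + 1·1/10 + 4·1/4 + 7·1/20 + 10·3/20 + 13·3/20 + 14·3/20
 = 0 + 1/10 + 1 + 7/20 + 3/2 + 39/20 + 21/10
 = 7

7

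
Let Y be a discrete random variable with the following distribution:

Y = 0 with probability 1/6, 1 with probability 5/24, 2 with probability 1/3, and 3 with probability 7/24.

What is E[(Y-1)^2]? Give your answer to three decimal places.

1.667

E[(Y-1)^2] = Σ (y-1)^2·P(Y=y)
 = 1·1/6 + 0·5/24 + 1·1/3 + 4·7/24
 = 1/6 + 0 + 1/3 + 7/6
 = 5/3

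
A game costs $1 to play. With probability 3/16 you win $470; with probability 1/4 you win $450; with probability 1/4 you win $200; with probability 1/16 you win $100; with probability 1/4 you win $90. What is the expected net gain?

E[payout] = 470·3/16 + 450·1/4 + 200·1/4 + 100·1/16 + 90·1/4
 = 705/8 + 225/2 + 50 + 25/4 + 45/2
 = 2235/8
Net = 2235/8 - 1 = 2227/8

278.375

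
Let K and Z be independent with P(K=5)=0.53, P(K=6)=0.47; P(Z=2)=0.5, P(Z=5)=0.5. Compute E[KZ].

19.145

E[KZ] = Σ_k Σ_z kz · P(K=k)P(Z=z)
 = 10·0.265 + 25·0.265 + 12·0.235 + 30·0.235
 = 2.65 + 6.625 + 2.82 + 7.05
 = 19.145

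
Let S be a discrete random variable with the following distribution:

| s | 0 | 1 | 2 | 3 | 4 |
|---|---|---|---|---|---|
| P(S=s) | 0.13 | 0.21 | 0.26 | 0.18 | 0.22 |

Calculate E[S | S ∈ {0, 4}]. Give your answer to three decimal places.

P(S ∈ {0, 4}) = 0.13 + 0.22 = 0.35.
E[S | S ∈ {0, 4}] = [0·0.13 + 4·0.22] / 0.35
 = 0.88 / 0.35
 = 88/35

2.514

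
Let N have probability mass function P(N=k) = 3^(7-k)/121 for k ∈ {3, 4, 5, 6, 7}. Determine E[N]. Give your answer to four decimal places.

E[N] = Σ n·P(N=n)
 = 3·81/121 + 4·27/121 + 5·9/121 + 6·3/121 + 7·1/121
 = 243/121 + 108/121 + 45/121 + 18/121 + 7/121
 = 421/121

3.4793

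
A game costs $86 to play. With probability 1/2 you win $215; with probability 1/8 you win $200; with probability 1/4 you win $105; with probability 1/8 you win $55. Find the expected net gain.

E[payout] = 215·1/2 + 200·1/8 + 105·1/4 + 55·1/8
 = 215/2 + 25 + 105/4 + 55/8
 = 1325/8
Net = 1325/8 - 86 = 637/8

79.625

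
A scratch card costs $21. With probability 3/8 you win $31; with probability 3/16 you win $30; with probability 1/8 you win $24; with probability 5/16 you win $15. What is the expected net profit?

3.9375

E[payout] = 31·3/8 + 30·3/16 + 24·1/8 + 15·5/16
 = 93/8 + 45/8 + 3 + 75/16
 = 399/16
Net = 399/16 - 21 = 63/16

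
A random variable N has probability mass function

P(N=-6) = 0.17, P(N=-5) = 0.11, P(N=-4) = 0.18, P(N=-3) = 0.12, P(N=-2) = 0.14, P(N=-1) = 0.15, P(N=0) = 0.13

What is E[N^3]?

-66.5

E[N^3] = Σ n^3·P(N=n)
 = (-216)·0.17 + (-125)·0.11 + (-64)·0.18 + (-27)·0.12 + (-8)·0.14 + (-1)·0.15 + 0·0.13
 = (-36.72) + (-13.75) + (-11.52) + (-3.24) + (-1.12) + (-0.15) + 0
 = -66.5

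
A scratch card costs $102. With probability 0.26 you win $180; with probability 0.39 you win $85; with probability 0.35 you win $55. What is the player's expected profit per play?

E[payout] = 180·0.26 + 85·0.39 + 55·0.35
 = 46.8 + 33.15 + 19.25
 = 99.2
Net = 99.2 - 102 = -2.8

-2.8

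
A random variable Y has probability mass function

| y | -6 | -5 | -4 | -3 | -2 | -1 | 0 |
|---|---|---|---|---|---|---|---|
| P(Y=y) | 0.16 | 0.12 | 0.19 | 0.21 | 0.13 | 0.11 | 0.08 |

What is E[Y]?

-3.32

E[Y] = Σ y·P(Y=y)
 = (-6)·0.16 + (-5)·0.12 + (-4)·0.19 + (-3)·0.21 + (-2)·0.13 + (-1)·0.11 + 0·0.08
 = (-0.96) + (-0.6) + (-0.76) + (-0.63) + (-0.26) + (-0.11) + 0
 = -3.32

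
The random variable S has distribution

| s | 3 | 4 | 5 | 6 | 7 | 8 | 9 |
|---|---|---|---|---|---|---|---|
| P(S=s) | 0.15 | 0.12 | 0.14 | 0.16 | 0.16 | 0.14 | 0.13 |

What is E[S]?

6

E[S] = Σ s·P(S=s)
 = 3·0.15 + 4·0.12 + 5·0.14 + 6·0.16 + 7·0.16 + 8·0.14 + 9·0.13
 = 0.45 + 0.48 + 0.7 + 0.96 + 1.12 + 1.12 + 1.17
 = 6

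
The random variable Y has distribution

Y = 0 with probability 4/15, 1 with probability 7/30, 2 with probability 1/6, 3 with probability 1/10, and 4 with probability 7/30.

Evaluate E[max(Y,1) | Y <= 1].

P(Y <= 1) = 4/15 + 7/30 = 1/2.
E[max(Y,1) | Y <= 1] = [1·4/15 + 1·7/30] / (1/2)
 = 1/2 / (1/2)
 = 1

1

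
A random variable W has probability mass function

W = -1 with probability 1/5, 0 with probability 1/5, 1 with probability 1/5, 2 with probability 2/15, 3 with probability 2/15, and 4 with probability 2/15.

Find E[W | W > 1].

3

P(W > 1) = 2/15 + 2/15 + 2/15 = 2/5.
E[W | W > 1] = [2·2/15 + 3·2/15 + 4·2/15] / (2/5)
 = 6/5 / (2/5)
 = 3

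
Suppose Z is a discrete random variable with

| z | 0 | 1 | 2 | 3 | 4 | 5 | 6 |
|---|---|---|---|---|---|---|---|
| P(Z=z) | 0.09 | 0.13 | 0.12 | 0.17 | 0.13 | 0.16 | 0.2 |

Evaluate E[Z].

3.4

E[Z] = Σ z·P(Z=z)
 = 0·0.09 + 1·0.13 + 2·0.12 + 3·0.17 + 4·0.13 + 5·0.16 + 6·0.2
 = 0 + 0.13 + 0.24 + 0.51 + 0.52 + 0.8 + 1.2
 = 3.4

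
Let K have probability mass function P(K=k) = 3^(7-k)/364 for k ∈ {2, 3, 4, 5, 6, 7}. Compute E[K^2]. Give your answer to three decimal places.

6.909

E[K^2] = Σ k^2·P(K=k)
 = 4·243/364 + 9·81/364 + 16·27/364 + 25·9/364 + 36·3/364 + 49·1/364
 = 243/91 + 729/364 + 108/91 + 225/364 + 27/91 + 7/52
 = 2515/364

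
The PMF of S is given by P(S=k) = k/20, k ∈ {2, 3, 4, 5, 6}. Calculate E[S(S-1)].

17.5

E[S(S-1)] = Σ s(s-1)·P(S=s)
 = 2·1/10 + 6·3/20 + 12·1/5 + 20·1/4 + 30·3/10
 = 1/5 + 9/10 + 12/5 + 5 + 9
 = 35/2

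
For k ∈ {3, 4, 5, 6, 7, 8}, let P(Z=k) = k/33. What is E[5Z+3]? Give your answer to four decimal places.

E[5Z+3] = Σ (5z+3)·P(Z=z)
 = 18·1/11 + 23·4/33 + 28·5/33 + 33·2/11 + 38·7/33 + 43·8/33
 = 18/11 + 92/33 + 140/33 + 6 + 266/33 + 344/33
 = 1094/33

33.1515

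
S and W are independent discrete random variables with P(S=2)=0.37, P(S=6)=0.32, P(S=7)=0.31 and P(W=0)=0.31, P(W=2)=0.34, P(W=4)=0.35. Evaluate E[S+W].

E[S+W] = Σ_s Σ_w (s+w) · P(S=s)P(W=w)
 = 2·0.1147 + 4·0.1258 + 6·0.1295 + 6·0.0992 + 8·0.1088 + 10·0.112 + 7·0.0961 + 9·0.1054 + 11·0.1085
 = 0.2294 + 0.5032 + 0.777 + 0.5952 + 0.8704 + 1.12 + 0.6727 + 0.9486 + 1.1935
 = 6.91

6.91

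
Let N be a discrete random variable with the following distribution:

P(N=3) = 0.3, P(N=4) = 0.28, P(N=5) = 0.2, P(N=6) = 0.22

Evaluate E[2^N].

E[2^N] = Σ 2^n·P(N=n)
 = 8·0.3 + 16·0.28 + 32·0.2 + 64·0.22
 = 2.4 + 4.48 + 6.4 + 14.08
 = 27.36

27.36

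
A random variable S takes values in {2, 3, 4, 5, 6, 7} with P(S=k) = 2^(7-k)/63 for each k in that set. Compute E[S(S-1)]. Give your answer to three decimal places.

6.952

E[S(S-1)] = Σ s(s-1)·P(S=s)
 = 2·32/63 + 6·16/63 + 12·8/63 + 20·4/63 + 30·2/63 + 42·1/63
 = 64/63 + 32/21 + 32/21 + 80/63 + 20/21 + 2/3
 = 146/21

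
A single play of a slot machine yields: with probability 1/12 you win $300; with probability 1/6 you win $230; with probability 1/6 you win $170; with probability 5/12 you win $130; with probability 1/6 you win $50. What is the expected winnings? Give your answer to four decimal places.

E[payout] = 300·1/12 + 230·1/6 + 170·1/6 + 130·5/12 + 50·1/6
 = 25 + 115/3 + 85/3 + 325/6 + 25/3
 = 925/6

154.1667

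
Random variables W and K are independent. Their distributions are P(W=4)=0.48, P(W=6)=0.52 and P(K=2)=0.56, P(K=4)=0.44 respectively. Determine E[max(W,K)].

E[max(W,K)] = Σ_w Σ_k max(w,k) · P(W=w)P(K=k)
 = 4·0.2688 + 4·0.2112 + 6·0.2912 + 6·0.2288
 = 1.0752 + 0.8448 + 1.7472 + 1.3728
 = 5.04

5.04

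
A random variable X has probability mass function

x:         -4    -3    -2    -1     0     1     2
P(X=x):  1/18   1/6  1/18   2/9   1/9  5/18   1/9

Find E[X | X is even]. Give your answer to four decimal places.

P(X is even) = 1/18 + 1/18 + 1/9 + 1/9 = 1/3.
E[X | X is even] = [(-4)·1/18 + (-2)·1/18 + 0·1/9 + 2·1/9] / (1/3)
 = -1/9 / (1/3)
 = -1/3

-0.3333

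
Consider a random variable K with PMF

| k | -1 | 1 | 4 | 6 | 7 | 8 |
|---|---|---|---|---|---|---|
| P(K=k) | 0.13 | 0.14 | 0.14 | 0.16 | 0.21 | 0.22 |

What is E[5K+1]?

24.8

E[5K+1] = Σ (5k+1)·P(K=k)
 = (-4)·0.13 + 6·0.14 + 21·0.14 + 31·0.16 + 36·0.21 + 41·0.22
 = (-0.52) + 0.84 + 2.94 + 4.96 + 7.56 + 9.02
 = 24.8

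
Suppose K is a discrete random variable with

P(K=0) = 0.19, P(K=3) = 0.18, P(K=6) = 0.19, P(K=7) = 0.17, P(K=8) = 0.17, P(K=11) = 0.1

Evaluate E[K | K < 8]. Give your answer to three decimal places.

P(K < 8) = 0.19 + 0.18 + 0.19 + 0.17 = 0.73.
E[K | K < 8] = [0·0.19 + 3·0.18 + 6·0.19 + 7·0.17] / 0.73
 = 2.87 / 0.73
 = 287/73

3.932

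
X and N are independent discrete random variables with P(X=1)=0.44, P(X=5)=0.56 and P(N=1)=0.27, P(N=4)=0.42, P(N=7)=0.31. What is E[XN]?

E[XN] = Σ_x Σ_n xn · P(X=x)P(N=n)
 = 1·0.1188 + 4·0.1848 + 7·0.1364 + 5·0.1512 + 20·0.2352 + 35·0.1736
 = 0.1188 + 0.7392 + 0.9548 + 0.756 + 4.704 + 6.076
 = 13.3488

13.3488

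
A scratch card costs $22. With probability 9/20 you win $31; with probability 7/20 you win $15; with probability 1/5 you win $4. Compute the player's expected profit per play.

-2

E[payout] = 31·9/20 + 15·7/20 + 4·1/5
 = 279/20 + 21/4 + 4/5
 = 20
Net = 20 - 22 = -2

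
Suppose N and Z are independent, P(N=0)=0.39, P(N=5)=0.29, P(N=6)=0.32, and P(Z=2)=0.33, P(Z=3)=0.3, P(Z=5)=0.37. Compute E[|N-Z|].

E[|N-Z|] = Σ_n Σ_z |n-z| · P(N=n)P(Z=z)
 = 2·0.1287 + 3·0.117 + 5·0.1443 + 3·0.0957 + 2·0.087 + 0·0.1073 + 4·0.1056 + 3·0.096 + 1·0.1184
 = 0.2574 + 0.351 + 0.7215 + 0.2871 + 0.174 + 0 + 0.4224 + 0.288 + 0.1184
 = 2.6198

2.6198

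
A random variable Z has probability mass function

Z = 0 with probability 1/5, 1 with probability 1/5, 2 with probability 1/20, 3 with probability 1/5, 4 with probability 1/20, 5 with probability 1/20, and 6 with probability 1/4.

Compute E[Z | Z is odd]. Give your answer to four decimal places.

P(Z is odd) = 1/5 + 1/5 + 1/20 = 9/20.
E[Z | Z is odd] = [1·1/5 + 3·1/5 + 5·1/20] / (9/20)
 = 21/20 / (9/20)
 = 7/3

2.3333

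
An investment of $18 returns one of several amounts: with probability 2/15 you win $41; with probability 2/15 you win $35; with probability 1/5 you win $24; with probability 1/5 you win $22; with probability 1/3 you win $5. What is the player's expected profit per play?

E[payout] = 41·2/15 + 35·2/15 + 24·1/5 + 22·1/5 + 5·1/3
 = 82/15 + 14/3 + 24/5 + 22/5 + 5/3
 = 21
Net = 21 - 18 = 3

3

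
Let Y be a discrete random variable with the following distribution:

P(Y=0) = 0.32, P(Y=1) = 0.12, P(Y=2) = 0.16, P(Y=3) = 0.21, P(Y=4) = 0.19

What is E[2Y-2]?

E[2Y-2] = Σ (2y-2)·P(Y=y)
 = (-2)·0.32 + 0·0.12 + 2·0.16 + 4·0.21 + 6·0.19
 = (-0.64) + 0 + 0.32 + 0.84 + 1.14
 = 1.66

1.66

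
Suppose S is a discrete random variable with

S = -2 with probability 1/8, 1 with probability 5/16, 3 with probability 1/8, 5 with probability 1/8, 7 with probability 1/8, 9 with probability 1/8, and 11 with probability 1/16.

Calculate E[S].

3.75

E[S] = Σ s·P(S=s)
 = (-2)·1/8 + 1·5/16 + 3·1/8 + 5·1/8 + 7·1/8 + 9·1/8 + 11·1/16
 = (-1/4) + 5/16 + 3/8 + 5/8 + 7/8 + 9/8 + 11/16
 = 15/4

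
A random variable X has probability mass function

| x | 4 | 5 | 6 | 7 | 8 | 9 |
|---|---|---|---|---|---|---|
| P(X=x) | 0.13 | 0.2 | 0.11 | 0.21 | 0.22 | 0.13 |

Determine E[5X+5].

37.9

E[5X+5] = Σ (5x+5)·P(X=x)
 = 25·0.13 + 30·0.2 + 35·0.11 + 40·0.21 + 45·0.22 + 50·0.13
 = 3.25 + 6 + 3.85 + 8.4 + 9.9 + 6.5
 = 37.9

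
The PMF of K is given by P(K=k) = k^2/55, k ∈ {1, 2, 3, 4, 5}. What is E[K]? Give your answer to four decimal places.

4.0909

E[K] = Σ k·P(K=k)
 = 1·1/55 + 2·4/55 + 3·9/55 + 4·16/55 + 5·5/11
 = 1/55 + 8/55 + 27/55 + 64/55 + 25/11
 = 45/11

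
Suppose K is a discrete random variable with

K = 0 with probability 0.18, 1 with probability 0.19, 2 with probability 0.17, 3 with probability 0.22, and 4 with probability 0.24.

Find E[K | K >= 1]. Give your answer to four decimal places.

P(K >= 1) = 0.19 + 0.17 + 0.22 + 0.24 = 0.82.
E[K | K >= 1] = [1·0.19 + 2·0.17 + 3·0.22 + 4·0.24] / 0.82
 = 2.15 / 0.82
 = 215/82

2.6220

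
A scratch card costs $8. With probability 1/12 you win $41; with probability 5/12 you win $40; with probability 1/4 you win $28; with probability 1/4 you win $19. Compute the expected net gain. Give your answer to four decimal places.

E[payout] = 41·1/12 + 40·5/12 + 28·1/4 + 19·1/4
 = 41/12 + 50/3 + 7 + 19/4
 = 191/6
Net = 191/6 - 8 = 143/6

23.8333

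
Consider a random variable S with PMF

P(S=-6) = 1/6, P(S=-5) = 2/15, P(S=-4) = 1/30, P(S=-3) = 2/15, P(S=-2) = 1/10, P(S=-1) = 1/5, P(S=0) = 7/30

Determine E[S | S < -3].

-5.4

P(S < -3) = 1/6 + 2/15 + 1/30 = 1/3.
E[S | S < -3] = [(-6)·1/6 + (-5)·2/15 + (-4)·1/30] / (1/3)
 = -9/5 / (1/3)
 = -27/5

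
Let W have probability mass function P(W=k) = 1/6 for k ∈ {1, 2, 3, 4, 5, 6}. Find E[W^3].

73.5

E[W^3] = Σ w^3·P(W=w)
 = 1·1/6 + 8·1/6 + 27·1/6 + 64·1/6 + 125·1/6 + 216·1/6
 = 1/6 + 4/3 + 9/2 + 32/3 + 125/6 + 36
 = 147/2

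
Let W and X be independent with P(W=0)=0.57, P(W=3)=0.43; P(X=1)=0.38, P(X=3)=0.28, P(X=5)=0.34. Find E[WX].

3.7668

E[WX] = Σ_w Σ_x wx · P(W=w)P(X=x)
 = 0·0.2166 + 0·0.1596 + 0·0.1938 + 3·0.1634 + 9·0.1204 + 15·0.1462
 = 0 + 0 + 0 + 0.4902 + 1.0836 + 2.193
 = 3.7668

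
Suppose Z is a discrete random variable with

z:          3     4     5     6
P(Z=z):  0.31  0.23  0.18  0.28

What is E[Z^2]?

21.05

E[Z^2] = Σ z^2·P(Z=z)
 = 9·0.31 + 16·0.23 + 25·0.18 + 36·0.28
 = 2.79 + 3.68 + 4.5 + 10.08
 = 21.05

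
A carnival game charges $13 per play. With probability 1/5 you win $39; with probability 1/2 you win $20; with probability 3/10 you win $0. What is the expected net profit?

E[payout] = 39·1/5 + 20·1/2 + 0·3/10
 = 39/5 + 10 + 0
 = 89/5
Net = 89/5 - 13 = 24/5

4.8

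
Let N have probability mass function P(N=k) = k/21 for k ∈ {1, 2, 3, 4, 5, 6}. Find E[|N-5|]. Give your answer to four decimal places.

E[|N-5|] = Σ |n-5|·P(N=n)
 = 4·1/21 + 3·2/21 + 2·1/7 + 1·4/21 + 0·5/21 + 1·2/7
 = 4/21 + 2/7 + 2/7 + 4/21 + 0 + 2/7
 = 26/21

1.2381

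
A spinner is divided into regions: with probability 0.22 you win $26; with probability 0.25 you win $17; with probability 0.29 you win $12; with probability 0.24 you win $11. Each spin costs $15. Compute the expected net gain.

1.09

E[payout] = 26·0.22 + 17·0.25 + 12·0.29 + 11·0.24
 = 5.72 + 4.25 + 3.48 + 2.64
 = 16.09
Net = 16.09 - 15 = 1.09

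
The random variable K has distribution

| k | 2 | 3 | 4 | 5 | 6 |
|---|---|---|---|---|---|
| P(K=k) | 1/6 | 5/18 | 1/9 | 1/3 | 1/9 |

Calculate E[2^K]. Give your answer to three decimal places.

22.444

E[2^K] = Σ 2^k·P(K=k)
 = 4·1/6 + 8·5/18 + 16·1/9 + 32·1/3 + 64·1/9
 = 2/3 + 20/9 + 16/9 + 32/3 + 64/9
 = 202/9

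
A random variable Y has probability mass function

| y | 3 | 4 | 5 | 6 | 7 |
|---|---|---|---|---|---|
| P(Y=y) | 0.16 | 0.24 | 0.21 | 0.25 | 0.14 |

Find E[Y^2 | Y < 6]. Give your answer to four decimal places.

P(Y < 6) = 0.16 + 0.24 + 0.21 = 0.61.
E[Y^2 | Y < 6] = [9·0.16 + 16·0.24 + 25·0.21] / 0.61
 = 10.53 / 0.61
 = 1053/61

17.2623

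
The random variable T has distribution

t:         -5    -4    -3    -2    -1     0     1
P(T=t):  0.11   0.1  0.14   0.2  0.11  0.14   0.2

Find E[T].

E[T] = Σ t·P(T=t)
 = (-5)·0.11 + (-4)·0.1 + (-3)·0.14 + (-2)·0.2 + (-1)·0.11 + 0·0.14 + 1·0.2
 = (-0.55) + (-0.4) + (-0.42) + (-0.4) + (-0.11) + 0 + 0.2
 = -1.68

-1.68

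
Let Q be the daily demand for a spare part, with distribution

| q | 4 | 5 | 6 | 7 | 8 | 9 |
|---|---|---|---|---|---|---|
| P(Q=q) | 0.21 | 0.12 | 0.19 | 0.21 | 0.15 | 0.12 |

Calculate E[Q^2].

42.81

E[Q^2] = Σ q^2·P(Q=q)
 = 16·0.21 + 25·0.12 + 36·0.19 + 49·0.21 + 64·0.15 + 81·0.12
 = 3.36 + 3 + 6.84 + 10.29 + 9.6 + 9.72
 = 42.81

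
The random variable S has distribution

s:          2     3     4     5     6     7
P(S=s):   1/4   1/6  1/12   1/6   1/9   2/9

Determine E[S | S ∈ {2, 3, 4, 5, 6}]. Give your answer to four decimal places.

P(S ∈ {2, 3, 4, 5, 6}) = 1/4 + 1/6 + 1/12 + 1/6 + 1/9 = 7/9.
E[S | S ∈ {2, 3, 4, 5, 6}] = [2·1/4 + 3·1/6 + 4·1/12 + 5·1/6 + 6·1/9] / (7/9)
 = 17/6 / (7/9)
 = 51/14

3.6429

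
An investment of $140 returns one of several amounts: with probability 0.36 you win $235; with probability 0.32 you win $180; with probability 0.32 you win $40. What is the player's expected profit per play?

E[payout] = 235·0.36 + 180·0.32 + 40·0.32
 = 84.6 + 57.6 + 12.8
 = 155
Net = 155 - 140 = 15

15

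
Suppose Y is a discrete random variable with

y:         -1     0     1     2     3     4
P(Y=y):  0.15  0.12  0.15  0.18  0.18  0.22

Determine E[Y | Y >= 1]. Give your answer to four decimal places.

P(Y >= 1) = 0.15 + 0.18 + 0.18 + 0.22 = 0.73.
E[Y | Y >= 1] = [1·0.15 + 2·0.18 + 3·0.18 + 4·0.22] / 0.73
 = 1.93 / 0.73
 = 193/73

2.6438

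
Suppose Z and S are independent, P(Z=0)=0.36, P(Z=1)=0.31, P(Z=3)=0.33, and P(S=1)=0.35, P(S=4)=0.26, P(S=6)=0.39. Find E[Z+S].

5.03

E[Z+S] = Σ_z Σ_s (z+s) · P(Z=z)P(S=s)
 = 1·0.126 + 4·0.0936 + 6·0.1404 + 2·0.1085 + 5·0.0806 + 7·0.1209 + 4·0.1155 + 7·0.0858 + 9·0.1287
 = 0.126 + 0.3744 + 0.8424 + 0.217 + 0.403 + 0.8463 + 0.462 + 0.6006 + 1.1583
 = 5.03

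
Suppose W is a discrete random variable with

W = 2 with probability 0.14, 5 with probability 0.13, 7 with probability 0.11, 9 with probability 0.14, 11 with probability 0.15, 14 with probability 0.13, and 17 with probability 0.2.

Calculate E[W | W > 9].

P(W > 9) = 0.15 + 0.13 + 0.2 = 0.48.
E[W | W > 9] = [11·0.15 + 14·0.13 + 17·0.2] / 0.48
 = 6.87 / 0.48
 = 229/16

14.3125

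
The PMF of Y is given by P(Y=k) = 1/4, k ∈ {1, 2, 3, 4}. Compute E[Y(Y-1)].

E[Y(Y-1)] = Σ y(y-1)·P(Y=y)
 = 0·1/4 + 2·1/4 + 6·1/4 + 12·1/4
 = 0 + 1/2 + 3/2 + 3
 = 5

5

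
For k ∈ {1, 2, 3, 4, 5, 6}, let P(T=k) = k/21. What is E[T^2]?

21

E[T^2] = Σ t^2·P(T=t)
 = 1·1/21 + 4·2/21 + 9·1/7 + 16·4/21 + 25·5/21 + 36·2/7
 = 1/21 + 8/21 + 9/7 + 64/21 + 125/21 + 72/7
 = 21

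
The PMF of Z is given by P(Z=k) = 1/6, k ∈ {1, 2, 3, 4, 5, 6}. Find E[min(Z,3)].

2.5

E[min(Z,3)] = Σ min(z,3)·P(Z=z)
 = 1·1/6 + 2·1/6 + 3·1/6 + 3·1/6 + 3·1/6 + 3·1/6
 = 1/6 + 1/3 + 1/2 + 1/2 + 1/2 + 1/2
 = 5/2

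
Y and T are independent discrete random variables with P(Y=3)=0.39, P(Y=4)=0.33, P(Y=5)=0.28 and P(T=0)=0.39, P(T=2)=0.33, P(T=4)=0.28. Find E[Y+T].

E[Y+T] = Σ_y Σ_t (y+t) · P(Y=y)P(T=t)
 = 3·0.1521 + 5·0.1287 + 7·0.1092 + 4·0.1287 + 6·0.1089 + 8·0.0924 + 5·0.1092 + 7·0.0924 + 9·0.0784
 = 0.4563 + 0.6435 + 0.7644 + 0.5148 + 0.6534 + 0.7392 + 0.546 + 0.6468 + 0.7056
 = 5.67

5.67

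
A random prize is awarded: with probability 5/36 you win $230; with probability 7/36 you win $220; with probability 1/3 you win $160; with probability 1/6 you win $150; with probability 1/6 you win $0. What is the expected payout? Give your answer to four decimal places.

153.0556

E[payout] = 230·5/36 + 220·7/36 + 160·1/3 + 150·1/6 + 0·1/6
 = 575/18 + 385/9 + 160/3 + 25 + 0
 = 2755/18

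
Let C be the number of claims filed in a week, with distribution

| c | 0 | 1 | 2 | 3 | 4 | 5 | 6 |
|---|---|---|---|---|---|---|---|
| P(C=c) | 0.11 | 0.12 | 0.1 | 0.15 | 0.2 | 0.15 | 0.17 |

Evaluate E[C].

E[C] = Σ c·P(C=c)
 = 0·0.11 + 1·0.12 + 2·0.1 + 3·0.15 + 4·0.2 + 5·0.15 + 6·0.17
 = 0 + 0.12 + 0.2 + 0.45 + 0.8 + 0.75 + 1.02
 = 3.34

3.34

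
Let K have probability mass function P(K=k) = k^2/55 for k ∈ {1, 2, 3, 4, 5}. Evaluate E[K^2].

E[K^2] = Σ k^2·P(K=k)
 = 1·1/55 + 4·4/55 + 9·9/55 + 16·16/55 + 25·5/11
 = 1/55 + 16/55 + 81/55 + 256/55 + 125/11
 = 89/5

17.8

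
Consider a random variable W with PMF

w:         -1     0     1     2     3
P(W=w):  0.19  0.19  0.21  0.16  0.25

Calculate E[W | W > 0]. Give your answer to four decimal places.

P(W > 0) = 0.21 + 0.16 + 0.25 = 0.62.
E[W | W > 0] = [1·0.21 + 2·0.16 + 3·0.25] / 0.62
 = 1.28 / 0.62
 = 64/31

2.0645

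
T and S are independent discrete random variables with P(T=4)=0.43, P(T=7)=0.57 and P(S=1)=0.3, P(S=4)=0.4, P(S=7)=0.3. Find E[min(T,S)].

3.613

E[min(T,S)] = Σ_t Σ_s min(t,s) · P(T=t)P(S=s)
 = 1·0.129 + 4·0.172 + 4·0.129 + 1·0.171 + 4·0.228 + 7·0.171
 = 0.129 + 0.688 + 0.516 + 0.171 + 0.912 + 1.197
 = 3.613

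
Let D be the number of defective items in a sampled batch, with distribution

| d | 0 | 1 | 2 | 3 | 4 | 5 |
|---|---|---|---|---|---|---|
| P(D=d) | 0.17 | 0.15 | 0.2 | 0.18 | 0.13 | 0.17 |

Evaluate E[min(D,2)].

E[min(D,2)] = Σ min(d,2)·P(D=d)
 = 0·0.17 + 1·0.15 + 2·0.2 + 2·0.18 + 2·0.13 + 2·0.17
 = 0 + 0.15 + 0.4 + 0.36 + 0.26 + 0.34
 = 1.51

1.51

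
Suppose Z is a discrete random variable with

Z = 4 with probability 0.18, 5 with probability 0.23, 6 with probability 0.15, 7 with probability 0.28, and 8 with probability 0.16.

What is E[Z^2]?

E[Z^2] = Σ z^2·P(Z=z)
 = 16·0.18 + 25·0.23 + 36·0.15 + 49·0.28 + 64·0.16
 = 2.88 + 5.75 + 5.4 + 13.72 + 10.24
 = 37.99

37.99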